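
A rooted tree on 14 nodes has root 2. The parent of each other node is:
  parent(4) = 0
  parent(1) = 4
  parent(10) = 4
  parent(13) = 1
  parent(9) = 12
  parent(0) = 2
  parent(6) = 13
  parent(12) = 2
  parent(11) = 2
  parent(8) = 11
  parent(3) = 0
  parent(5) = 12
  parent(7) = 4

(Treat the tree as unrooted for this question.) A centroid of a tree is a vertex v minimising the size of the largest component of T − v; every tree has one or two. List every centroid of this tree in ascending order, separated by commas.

0

If 0 is removed the pieces have sizes 6, 6, 1, all ≤ ⌊14/2⌋ = 7.
Every other node leaves some component of size > 7, so the centroid is unique.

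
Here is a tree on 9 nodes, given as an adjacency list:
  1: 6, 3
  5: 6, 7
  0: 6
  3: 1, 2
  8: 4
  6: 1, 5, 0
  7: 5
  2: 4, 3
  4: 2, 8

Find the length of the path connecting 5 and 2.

5 - 6 - 1 - 3 - 2: 4 edges.

4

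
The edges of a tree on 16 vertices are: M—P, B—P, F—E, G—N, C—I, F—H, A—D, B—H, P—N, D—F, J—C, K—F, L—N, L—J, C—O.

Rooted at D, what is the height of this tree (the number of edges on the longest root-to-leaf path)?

9

The longest root-to-leaf path is D–F–H–B–P–N–L–J–C–I (9 edges).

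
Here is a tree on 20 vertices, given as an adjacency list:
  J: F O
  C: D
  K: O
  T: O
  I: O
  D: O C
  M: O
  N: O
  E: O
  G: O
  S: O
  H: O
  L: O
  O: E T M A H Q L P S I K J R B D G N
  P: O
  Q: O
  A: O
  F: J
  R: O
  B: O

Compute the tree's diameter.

4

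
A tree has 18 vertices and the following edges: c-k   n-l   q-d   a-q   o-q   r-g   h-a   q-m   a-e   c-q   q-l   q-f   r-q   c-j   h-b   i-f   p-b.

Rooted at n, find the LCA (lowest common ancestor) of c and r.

q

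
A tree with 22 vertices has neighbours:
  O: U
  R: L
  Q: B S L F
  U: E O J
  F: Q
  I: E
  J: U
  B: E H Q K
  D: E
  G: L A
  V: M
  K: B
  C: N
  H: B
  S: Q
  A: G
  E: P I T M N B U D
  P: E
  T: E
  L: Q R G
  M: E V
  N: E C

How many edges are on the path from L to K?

3

L - Q - B - K: 3 edges.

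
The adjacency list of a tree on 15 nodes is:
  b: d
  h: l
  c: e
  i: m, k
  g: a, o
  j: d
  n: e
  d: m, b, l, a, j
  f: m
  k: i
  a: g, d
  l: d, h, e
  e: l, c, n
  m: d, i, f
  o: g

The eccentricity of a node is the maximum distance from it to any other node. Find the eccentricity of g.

5

Distances from g peak at 5, attained at c (k, n also at distance 5).
g–a–d–l–e–c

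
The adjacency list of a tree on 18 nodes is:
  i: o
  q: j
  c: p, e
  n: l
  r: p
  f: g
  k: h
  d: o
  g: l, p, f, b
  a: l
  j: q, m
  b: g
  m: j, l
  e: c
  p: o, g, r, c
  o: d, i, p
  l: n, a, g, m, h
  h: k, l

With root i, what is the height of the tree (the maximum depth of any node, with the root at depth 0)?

The longest root-to-leaf path is i – o – p – g – l – m – j – q (7 edges).

7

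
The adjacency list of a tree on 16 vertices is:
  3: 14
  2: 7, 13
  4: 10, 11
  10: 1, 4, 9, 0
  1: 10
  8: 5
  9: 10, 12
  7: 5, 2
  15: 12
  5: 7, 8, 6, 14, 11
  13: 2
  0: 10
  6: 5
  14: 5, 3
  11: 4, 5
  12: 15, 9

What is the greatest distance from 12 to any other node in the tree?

8

A farthest node from 12 is 13.
The path 12-9-10-4-11-5-7-2-13 has 8 edges.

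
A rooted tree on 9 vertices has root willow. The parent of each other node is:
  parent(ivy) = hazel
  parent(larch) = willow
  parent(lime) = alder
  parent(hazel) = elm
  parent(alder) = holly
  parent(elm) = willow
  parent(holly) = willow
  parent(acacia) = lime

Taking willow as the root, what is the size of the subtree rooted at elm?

elm's subtree: {elm, hazel, ivy}, size 3.

3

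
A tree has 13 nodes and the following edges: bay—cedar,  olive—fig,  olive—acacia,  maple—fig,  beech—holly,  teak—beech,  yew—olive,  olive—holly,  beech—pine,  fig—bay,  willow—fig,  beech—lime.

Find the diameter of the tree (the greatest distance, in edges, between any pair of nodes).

6

BFS from lime reaches cedar last, at distance 6; BFS from cedar confirms no node is farther.
Path: lime – beech – holly – olive – fig – bay – cedar.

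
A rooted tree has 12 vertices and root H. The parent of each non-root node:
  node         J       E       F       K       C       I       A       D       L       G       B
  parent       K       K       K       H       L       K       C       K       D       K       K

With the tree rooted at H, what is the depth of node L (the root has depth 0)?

3

Climbing from L to the root: L–D–K–H. That's 3 steps.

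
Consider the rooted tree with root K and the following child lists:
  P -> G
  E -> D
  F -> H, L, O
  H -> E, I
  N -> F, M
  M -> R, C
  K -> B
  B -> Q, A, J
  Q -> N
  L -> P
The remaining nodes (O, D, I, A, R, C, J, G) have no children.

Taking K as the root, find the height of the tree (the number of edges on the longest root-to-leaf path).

7

G sits deepest: K – B – Q – N – F – L – P – G — 7 edges from the root.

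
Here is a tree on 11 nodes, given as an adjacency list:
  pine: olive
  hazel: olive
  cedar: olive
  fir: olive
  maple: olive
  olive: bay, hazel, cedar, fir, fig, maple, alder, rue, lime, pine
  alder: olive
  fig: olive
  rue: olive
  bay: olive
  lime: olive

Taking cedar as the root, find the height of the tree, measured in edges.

The longest root-to-leaf path is cedar-olive-bay (2 edges).

2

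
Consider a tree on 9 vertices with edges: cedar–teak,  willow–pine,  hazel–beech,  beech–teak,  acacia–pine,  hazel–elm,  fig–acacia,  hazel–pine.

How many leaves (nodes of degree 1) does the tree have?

4

Degree-1 nodes: cedar, elm, fig, willow — 4 of them.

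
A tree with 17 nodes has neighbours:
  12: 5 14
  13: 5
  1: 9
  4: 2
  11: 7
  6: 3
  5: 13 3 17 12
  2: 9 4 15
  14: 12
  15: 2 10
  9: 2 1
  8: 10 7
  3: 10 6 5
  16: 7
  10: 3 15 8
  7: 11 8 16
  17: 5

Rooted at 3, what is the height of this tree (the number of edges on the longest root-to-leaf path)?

1 sits deepest: 3 → 10 → 15 → 2 → 9 → 1 — 5 edges from the root.

5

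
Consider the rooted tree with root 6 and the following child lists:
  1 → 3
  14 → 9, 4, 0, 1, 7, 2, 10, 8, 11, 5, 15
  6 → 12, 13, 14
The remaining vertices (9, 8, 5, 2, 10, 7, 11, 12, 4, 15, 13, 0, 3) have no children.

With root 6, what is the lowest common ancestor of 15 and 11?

14

Path 15→root: 15 14 6; path 11→root: 11 14 6.
First common node: 14.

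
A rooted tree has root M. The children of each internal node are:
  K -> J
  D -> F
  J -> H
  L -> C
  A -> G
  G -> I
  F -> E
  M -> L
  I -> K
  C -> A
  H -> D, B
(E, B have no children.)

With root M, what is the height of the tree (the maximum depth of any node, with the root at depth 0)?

11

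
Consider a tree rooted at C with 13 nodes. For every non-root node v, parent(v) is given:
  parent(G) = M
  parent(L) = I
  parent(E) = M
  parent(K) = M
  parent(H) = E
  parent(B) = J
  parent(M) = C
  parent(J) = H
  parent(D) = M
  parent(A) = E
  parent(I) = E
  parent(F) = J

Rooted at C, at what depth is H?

3

Path from C to H: C → M → E → H, which has 3 edges.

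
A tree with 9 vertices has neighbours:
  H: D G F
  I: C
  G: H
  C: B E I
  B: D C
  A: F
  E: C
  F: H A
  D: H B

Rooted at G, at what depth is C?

Climbing from C to the root: C–B–D–H–G. That's 4 steps.

4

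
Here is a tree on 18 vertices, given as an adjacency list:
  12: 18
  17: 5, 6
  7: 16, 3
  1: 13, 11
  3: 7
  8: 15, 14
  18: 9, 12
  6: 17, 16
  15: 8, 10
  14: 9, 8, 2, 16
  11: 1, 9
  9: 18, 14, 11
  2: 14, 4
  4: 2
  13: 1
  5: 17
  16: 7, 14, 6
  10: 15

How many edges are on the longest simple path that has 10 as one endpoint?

7

Distances from 10 peak at 7, attained at 13 (5 also at distance 7).
10–15–8–14–9–11–1–13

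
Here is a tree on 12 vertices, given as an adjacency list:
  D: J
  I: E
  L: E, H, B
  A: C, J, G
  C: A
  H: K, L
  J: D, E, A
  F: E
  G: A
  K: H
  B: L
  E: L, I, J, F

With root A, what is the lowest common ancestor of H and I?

E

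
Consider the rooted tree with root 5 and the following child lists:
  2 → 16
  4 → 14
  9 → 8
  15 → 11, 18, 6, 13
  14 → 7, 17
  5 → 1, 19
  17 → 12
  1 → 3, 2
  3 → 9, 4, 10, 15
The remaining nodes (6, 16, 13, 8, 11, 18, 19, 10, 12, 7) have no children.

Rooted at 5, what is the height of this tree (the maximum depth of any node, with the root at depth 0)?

6

12 sits deepest: 5 → 1 → 3 → 4 → 14 → 17 → 12 — 6 edges from the root.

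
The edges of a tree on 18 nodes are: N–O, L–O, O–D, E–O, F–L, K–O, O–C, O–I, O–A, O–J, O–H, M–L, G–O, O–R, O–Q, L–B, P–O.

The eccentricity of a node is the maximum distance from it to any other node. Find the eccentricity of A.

3

The node farthest from A is M (B, F also at distance 3), via A – O – L – M — 3 edges.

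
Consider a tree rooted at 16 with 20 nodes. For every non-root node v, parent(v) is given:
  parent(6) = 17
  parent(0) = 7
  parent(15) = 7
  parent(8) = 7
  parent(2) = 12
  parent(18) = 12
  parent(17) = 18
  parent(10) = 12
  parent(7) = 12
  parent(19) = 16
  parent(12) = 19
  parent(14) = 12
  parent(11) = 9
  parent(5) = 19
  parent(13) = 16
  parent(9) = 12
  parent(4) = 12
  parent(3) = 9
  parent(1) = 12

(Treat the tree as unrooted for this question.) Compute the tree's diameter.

6

BFS from 13 reaches 6 last, at distance 6; BFS from 6 confirms no node is farther.
Path: 13–16–19–12–18–17–6.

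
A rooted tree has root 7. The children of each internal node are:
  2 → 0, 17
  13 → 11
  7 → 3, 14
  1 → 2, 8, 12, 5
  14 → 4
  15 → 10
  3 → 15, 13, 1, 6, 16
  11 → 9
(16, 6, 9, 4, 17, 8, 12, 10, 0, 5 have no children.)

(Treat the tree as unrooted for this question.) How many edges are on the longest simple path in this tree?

6

Starting from 9, a farthest node is 17 at distance 6.
One longest path: 9 – 11 – 13 – 3 – 1 – 2 – 17.
So the diameter is 6.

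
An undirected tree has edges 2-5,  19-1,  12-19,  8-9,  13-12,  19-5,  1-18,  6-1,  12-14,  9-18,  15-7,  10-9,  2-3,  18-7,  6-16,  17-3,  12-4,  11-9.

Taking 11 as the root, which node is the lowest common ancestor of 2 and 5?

Path 2→root: 2 5 19 1 18 9 11; path 5→root: 5 19 1 18 9 11.
First common node: 5.

5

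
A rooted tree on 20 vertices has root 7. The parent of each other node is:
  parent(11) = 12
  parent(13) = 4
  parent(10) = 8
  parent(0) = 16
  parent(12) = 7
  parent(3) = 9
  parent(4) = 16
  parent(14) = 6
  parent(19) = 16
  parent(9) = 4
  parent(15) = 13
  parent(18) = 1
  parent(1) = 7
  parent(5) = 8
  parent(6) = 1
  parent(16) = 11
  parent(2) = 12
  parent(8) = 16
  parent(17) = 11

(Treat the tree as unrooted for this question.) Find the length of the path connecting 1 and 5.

6

1 - 7 - 12 - 11 - 16 - 8 - 5: 6 edges.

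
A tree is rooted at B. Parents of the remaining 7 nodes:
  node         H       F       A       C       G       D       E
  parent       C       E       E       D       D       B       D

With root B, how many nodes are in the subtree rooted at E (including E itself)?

3

E's subtree: {E, F, A}, size 3.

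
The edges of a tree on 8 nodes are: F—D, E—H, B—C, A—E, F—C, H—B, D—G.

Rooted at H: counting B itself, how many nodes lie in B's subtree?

The subtree rooted at B contains: B, C, F, D, G — 5 nodes.

5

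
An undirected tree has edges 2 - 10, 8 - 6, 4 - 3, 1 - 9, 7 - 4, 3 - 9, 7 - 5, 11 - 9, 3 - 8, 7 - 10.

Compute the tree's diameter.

6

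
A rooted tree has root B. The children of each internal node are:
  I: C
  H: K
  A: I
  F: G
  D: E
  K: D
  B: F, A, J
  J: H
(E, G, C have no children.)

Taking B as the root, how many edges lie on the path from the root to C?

B → A → I → C — 3 edges.

3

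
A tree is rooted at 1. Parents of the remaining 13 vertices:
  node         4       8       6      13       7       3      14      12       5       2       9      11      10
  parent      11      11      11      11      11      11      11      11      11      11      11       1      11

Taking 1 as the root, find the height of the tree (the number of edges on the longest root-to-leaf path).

The longest root-to-leaf path is 1 – 11 – 4 (2 edges).

2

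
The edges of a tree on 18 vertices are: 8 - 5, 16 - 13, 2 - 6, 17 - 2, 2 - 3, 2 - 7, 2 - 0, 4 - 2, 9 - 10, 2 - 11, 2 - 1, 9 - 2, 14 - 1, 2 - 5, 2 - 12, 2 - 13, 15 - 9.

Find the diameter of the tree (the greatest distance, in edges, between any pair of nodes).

Starting from 14, a farthest node is 16 at distance 4.
One longest path: 14 – 1 – 2 – 13 – 16.
So the diameter is 4.

4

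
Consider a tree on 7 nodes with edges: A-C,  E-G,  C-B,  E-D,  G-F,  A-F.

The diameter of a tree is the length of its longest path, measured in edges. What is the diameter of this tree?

6

BFS from B reaches D last, at distance 6; BFS from D confirms no node is farther.
Path: B – C – A – F – G – E – D.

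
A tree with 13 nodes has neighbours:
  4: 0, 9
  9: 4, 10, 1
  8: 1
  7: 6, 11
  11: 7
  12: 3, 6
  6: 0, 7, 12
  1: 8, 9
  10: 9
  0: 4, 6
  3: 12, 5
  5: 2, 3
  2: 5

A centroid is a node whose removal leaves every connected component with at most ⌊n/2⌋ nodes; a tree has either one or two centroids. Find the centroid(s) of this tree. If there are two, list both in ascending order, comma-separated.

Removing 6 splits the tree into components of sizes 6, 4, 2; the largest is 6 ≤ ⌊13/2⌋ = 6.
Every other node leaves some component of size > 6, so the centroid is unique.

6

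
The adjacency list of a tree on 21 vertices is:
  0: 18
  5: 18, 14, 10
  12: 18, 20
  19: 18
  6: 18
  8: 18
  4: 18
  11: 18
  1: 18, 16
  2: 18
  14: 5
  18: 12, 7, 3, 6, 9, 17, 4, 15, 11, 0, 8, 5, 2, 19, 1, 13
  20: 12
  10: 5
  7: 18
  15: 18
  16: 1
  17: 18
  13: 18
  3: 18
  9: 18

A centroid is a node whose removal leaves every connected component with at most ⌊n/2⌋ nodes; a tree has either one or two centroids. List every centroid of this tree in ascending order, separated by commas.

18

If 18 is removed the pieces have sizes 3, 2, 2, 1, 1, 1, 1, 1, 1, 1, 1, 1, 1, 1, 1, 1, all ≤ ⌊21/2⌋ = 10.
Every other node leaves some component of size > 10, so the centroid is unique.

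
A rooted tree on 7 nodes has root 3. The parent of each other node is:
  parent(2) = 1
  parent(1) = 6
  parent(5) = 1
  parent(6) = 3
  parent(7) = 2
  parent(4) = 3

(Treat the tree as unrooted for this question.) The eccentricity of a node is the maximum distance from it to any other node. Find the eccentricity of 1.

3

The node farthest from 1 is 4, via 1 – 6 – 3 – 4 — 3 edges.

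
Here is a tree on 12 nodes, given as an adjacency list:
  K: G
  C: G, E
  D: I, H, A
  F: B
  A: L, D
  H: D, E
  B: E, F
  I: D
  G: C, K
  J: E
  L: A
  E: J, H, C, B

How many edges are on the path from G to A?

Walking from G: G - C - E - H - D - A. Length 5.

5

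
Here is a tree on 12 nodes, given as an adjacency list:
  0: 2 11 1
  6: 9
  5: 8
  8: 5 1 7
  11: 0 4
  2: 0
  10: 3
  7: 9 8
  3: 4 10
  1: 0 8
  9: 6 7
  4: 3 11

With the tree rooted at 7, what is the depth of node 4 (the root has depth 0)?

5

Path from 7 to 4: 7 – 8 – 1 – 0 – 11 – 4, which has 5 edges.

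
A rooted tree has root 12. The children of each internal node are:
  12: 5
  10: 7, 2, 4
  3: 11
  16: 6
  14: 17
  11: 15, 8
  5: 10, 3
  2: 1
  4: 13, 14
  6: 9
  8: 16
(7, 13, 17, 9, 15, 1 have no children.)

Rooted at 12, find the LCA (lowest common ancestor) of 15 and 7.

Ancestors of 15 (toward the root): 15, 11, 3, 5, 12.
Ancestors of 7: 7, 10, 5, 12.
The deepest node appearing in both lists is 5.

5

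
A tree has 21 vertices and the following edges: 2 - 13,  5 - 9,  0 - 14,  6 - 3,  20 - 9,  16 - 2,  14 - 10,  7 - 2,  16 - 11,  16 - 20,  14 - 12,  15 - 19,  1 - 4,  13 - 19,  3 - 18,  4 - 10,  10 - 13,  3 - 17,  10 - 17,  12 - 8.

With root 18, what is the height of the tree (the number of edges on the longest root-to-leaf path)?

9

The longest root-to-leaf path is 18 – 3 – 17 – 10 – 13 – 2 – 16 – 20 – 9 – 5 (9 edges).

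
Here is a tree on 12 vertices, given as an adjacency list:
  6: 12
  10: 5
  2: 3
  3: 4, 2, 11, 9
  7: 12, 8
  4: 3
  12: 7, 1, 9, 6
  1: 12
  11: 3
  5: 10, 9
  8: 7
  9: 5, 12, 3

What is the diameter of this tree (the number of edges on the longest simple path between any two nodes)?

5

A longest path is 8 - 7 - 12 - 9 - 3 - 2, with 5 edges.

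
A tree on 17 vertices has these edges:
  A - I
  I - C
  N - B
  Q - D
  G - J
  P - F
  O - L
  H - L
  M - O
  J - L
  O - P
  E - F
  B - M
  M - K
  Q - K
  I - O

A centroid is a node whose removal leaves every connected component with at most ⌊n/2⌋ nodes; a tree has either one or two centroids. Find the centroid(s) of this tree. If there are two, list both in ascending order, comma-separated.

Delete O: the remaining components have sizes 6, 4, 3, 3. Max 6 ≤ 8, so O is a centroid.
No neighbour of O does as well, so O is the unique centroid.

O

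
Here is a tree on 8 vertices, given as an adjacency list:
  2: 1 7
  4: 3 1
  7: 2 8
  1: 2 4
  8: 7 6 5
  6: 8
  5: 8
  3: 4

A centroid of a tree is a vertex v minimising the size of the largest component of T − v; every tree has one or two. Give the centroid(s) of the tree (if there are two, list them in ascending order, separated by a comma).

If 7 is removed the pieces have sizes 4, 3, all ≤ ⌊8/2⌋ = 4.
Its neighbour 2 also leaves a largest component of size 4, so both are centroids.

2, 7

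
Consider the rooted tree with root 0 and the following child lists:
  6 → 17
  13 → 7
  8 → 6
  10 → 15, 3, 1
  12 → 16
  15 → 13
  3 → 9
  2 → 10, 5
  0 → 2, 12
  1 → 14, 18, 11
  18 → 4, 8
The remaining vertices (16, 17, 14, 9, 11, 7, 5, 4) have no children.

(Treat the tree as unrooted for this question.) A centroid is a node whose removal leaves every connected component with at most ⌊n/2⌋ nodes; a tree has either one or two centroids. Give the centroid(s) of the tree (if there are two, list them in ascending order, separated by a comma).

10

If 10 is removed the pieces have sizes 8, 5, 3, 2, all ≤ ⌊19/2⌋ = 9.
Every other node leaves some component of size > 9, so the centroid is unique.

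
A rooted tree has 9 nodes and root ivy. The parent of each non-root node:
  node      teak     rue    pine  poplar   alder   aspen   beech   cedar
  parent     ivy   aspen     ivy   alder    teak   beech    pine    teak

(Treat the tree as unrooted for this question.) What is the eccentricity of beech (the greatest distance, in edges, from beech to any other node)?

Distances from beech peak at 5, attained at poplar.
beech-pine-ivy-teak-alder-poplar

5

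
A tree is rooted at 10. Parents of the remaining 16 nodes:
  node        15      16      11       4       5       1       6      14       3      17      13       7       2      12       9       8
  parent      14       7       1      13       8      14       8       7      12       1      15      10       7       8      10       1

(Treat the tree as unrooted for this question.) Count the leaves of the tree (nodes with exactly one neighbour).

9

Exactly 9 nodes have a single neighbour: 2, 3, 4, 5, 6, 9, 11, 16, 17.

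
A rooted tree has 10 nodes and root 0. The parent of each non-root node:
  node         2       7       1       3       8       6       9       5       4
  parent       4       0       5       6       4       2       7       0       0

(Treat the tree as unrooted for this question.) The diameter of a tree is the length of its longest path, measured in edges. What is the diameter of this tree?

6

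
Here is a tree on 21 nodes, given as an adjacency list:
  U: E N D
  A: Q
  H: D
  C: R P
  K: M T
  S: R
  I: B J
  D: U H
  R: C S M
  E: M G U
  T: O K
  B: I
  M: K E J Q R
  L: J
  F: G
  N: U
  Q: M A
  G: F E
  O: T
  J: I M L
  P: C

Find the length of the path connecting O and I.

The path is O - T - K - M - J - I, which has 5 edges.

5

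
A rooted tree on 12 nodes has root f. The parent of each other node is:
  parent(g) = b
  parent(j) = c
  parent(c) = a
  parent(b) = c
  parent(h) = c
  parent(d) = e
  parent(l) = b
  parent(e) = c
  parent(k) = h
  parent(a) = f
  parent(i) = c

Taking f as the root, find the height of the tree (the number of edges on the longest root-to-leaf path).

g sits deepest: f–a–c–b–g — 4 edges from the root.

4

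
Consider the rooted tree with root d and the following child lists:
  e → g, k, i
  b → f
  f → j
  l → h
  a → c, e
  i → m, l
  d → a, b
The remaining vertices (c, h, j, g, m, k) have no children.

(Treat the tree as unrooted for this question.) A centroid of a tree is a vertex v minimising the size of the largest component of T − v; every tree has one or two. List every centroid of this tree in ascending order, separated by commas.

Removing e splits the tree into components of sizes 6, 4, 1, 1; the largest is 6 ≤ ⌊13/2⌋ = 6.
No neighbour of e does as well, so e is the unique centroid.

e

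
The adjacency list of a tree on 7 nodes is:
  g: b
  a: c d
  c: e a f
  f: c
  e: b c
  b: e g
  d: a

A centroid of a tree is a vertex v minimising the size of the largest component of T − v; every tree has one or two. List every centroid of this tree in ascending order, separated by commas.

c

If c is removed the pieces have sizes 3, 2, 1, all ≤ ⌊7/2⌋ = 3.
Every other node leaves some component of size > 3, so the centroid is unique.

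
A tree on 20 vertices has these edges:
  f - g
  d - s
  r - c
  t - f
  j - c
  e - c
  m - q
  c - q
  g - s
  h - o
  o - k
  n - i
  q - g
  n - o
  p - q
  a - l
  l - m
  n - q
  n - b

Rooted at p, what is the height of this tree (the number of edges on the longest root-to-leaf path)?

A deepest node is k, reached by p–q–n–o–k.
That path has 4 edges, so the height is 4.

4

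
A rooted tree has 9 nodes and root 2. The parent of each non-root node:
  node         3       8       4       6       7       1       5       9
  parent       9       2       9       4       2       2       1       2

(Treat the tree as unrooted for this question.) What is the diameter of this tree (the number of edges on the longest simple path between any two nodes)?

5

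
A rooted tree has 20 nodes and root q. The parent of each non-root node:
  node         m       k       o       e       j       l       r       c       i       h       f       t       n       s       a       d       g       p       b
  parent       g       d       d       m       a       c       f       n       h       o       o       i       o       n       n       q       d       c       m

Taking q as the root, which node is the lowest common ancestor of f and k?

d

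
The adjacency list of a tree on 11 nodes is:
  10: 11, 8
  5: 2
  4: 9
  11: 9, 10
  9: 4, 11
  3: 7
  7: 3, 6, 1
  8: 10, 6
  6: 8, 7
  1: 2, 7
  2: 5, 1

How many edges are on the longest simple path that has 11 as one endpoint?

The node farthest from 11 is 5, via 11-10-8-6-7-1-2-5 — 7 edges.

7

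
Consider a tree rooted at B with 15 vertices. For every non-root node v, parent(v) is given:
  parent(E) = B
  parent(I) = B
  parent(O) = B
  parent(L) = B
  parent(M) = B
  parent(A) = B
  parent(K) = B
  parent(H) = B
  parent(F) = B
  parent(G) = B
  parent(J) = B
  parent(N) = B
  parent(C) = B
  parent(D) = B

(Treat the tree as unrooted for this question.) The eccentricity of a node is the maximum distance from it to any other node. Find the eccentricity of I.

The node farthest from I is M (G, E, H, F, J, D, L, O, C, K, N, A also at distance 2), via I – B – M — 2 edges.

2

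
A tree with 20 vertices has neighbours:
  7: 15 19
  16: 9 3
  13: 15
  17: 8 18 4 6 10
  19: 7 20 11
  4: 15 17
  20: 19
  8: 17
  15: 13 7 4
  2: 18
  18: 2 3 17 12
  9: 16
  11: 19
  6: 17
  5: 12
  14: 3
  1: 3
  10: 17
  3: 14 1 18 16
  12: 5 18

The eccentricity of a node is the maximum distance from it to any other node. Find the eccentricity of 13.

7

Distances from 13 peak at 7, attained at 9.
13 – 15 – 4 – 17 – 18 – 3 – 16 – 9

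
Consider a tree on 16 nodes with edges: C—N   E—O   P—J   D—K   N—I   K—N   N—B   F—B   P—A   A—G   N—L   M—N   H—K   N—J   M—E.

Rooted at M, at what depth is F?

Climbing from F to the root: F–B–N–M. That's 3 steps.

3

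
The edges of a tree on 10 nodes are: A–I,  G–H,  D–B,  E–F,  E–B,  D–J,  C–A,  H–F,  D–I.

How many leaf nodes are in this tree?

3

The leaves are C, G, J.
That is 3 leaves.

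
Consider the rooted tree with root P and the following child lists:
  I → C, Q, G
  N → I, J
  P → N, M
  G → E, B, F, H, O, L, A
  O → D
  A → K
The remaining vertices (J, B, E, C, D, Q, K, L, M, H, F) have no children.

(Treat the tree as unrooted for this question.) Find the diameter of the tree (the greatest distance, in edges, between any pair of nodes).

6

Starting from M, a farthest node is K at distance 6.
One longest path: M - P - N - I - G - A - K.
So the diameter is 6.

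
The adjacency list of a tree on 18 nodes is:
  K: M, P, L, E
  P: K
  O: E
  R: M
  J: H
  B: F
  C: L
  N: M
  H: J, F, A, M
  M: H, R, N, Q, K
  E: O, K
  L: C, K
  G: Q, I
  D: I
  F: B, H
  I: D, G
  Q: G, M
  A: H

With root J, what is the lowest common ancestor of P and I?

M

Path P→root: P K M H J; path I→root: I G Q M H J.
First common node: M.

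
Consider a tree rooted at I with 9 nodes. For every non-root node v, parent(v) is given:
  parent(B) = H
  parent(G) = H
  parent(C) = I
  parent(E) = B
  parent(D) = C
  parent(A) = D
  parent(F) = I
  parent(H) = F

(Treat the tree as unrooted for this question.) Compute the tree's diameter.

A longest path is A – D – C – I – F – H – B – E, with 7 edges.

7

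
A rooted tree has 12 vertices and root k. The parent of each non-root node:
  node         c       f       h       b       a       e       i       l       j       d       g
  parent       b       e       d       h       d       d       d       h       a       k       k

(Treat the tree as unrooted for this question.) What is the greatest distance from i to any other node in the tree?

Distances from i peak at 4, attained at c.
i – d – h – b – c

4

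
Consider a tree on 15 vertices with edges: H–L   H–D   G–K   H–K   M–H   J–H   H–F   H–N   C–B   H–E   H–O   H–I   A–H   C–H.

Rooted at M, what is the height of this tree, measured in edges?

3

The longest root-to-leaf path is M–H–C–B (3 edges).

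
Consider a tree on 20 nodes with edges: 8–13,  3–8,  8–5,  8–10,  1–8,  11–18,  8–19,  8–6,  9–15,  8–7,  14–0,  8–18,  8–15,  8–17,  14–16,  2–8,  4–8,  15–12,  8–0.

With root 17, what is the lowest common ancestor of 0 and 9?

Path 0→root: 0 8 17; path 9→root: 9 15 8 17.
First common node: 8.

8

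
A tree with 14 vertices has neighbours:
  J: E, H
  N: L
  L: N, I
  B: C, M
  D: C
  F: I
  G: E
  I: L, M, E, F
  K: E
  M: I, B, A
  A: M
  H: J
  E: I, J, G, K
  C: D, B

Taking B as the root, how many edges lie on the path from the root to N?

Path from B to N: B–M–I–L–N, which has 4 edges.

4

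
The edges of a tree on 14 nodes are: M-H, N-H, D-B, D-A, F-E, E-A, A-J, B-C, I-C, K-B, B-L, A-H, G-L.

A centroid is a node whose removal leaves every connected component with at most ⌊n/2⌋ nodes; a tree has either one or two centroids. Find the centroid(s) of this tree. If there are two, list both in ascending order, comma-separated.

If D is removed the pieces have sizes 7, 6, all ≤ ⌊14/2⌋ = 7.
Its neighbour A also leaves a largest component of size 7, so both are centroids.

A, D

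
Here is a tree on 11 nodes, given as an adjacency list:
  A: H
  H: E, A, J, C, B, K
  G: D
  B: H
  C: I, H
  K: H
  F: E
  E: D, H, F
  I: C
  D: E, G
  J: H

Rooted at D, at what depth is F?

2

Path from D to F: D–E–F, which has 2 edges.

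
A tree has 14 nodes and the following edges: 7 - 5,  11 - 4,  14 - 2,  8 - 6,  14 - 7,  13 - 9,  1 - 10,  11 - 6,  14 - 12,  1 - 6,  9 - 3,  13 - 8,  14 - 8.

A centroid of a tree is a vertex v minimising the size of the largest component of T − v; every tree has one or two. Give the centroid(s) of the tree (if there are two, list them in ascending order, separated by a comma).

8

Delete 8: the remaining components have sizes 5, 5, 3. Max 5 ≤ 7, so 8 is a centroid.
No neighbour of 8 does as well, so 8 is the unique centroid.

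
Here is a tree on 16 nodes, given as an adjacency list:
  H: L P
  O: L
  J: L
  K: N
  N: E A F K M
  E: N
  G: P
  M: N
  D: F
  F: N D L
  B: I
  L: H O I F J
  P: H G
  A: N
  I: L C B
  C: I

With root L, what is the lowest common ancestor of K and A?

N

K's ancestor chain is K, N, F, L and A's is A, N, F, L; they first meet at N.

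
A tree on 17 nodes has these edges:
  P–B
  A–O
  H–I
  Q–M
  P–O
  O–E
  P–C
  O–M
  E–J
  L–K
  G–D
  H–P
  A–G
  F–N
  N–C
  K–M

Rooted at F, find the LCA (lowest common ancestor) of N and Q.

N

N's ancestor chain is N, F and Q's is Q, M, O, P, C, N, F; they first meet at N.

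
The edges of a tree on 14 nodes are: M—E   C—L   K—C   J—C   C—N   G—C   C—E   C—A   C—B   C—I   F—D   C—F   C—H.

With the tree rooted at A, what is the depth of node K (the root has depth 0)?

2

Path from A to K: A → C → K, which has 2 edges.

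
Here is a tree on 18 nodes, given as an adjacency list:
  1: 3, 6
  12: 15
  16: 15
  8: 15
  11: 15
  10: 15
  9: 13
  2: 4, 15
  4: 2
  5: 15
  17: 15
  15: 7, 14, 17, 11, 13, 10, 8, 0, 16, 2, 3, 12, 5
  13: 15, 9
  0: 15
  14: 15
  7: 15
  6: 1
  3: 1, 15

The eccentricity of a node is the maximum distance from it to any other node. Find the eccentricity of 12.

A farthest node from 12 is 6.
The path 12-15-3-1-6 has 4 edges.

4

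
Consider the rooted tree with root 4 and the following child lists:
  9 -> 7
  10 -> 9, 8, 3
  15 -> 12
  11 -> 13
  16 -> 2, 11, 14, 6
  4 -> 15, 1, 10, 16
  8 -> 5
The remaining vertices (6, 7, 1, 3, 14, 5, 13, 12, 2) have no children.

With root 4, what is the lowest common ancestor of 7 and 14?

7's ancestor chain is 7, 9, 10, 4 and 14's is 14, 16, 4; they first meet at 4.

4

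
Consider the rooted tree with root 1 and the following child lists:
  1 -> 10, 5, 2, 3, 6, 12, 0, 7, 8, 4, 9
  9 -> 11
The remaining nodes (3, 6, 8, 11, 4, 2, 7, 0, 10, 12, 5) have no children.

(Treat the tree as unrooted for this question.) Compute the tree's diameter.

3

BFS from 11 reaches 0 last, at distance 3; BFS from 0 confirms no node is farther.
Path: 11 - 9 - 1 - 0.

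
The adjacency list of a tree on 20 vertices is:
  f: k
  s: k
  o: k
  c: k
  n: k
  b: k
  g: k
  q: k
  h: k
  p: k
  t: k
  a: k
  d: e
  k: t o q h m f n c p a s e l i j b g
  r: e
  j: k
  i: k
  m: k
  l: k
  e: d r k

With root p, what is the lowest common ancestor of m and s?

k

Path m→root: m k p; path s→root: s k p.
First common node: k.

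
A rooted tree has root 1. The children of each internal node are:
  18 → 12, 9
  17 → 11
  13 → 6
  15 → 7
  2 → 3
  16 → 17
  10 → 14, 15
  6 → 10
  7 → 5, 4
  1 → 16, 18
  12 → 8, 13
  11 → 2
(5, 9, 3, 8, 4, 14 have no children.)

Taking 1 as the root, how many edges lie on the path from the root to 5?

1 → 18 → 12 → 13 → 6 → 10 → 15 → 7 → 5 — 8 edges.

8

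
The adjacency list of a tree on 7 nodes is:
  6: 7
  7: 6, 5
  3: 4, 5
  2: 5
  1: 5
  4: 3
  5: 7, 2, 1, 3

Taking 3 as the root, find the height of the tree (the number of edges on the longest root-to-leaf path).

3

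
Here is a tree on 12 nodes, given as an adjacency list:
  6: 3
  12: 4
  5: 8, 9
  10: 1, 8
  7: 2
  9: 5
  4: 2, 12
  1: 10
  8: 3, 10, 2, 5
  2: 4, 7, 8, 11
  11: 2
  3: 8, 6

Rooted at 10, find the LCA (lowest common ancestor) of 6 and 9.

8

6's ancestor chain is 6, 3, 8, 10 and 9's is 9, 5, 8, 10; they first meet at 8.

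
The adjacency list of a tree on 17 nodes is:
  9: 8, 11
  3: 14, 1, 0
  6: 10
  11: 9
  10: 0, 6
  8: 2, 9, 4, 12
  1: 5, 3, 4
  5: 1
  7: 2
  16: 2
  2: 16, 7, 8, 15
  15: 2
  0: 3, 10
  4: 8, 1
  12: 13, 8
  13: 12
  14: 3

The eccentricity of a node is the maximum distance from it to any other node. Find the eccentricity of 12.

7

Distances from 12 peak at 7, attained at 6.
12 – 8 – 4 – 1 – 3 – 0 – 10 – 6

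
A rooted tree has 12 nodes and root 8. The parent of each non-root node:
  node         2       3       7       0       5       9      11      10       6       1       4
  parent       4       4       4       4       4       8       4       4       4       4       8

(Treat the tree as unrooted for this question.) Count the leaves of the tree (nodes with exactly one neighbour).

Exactly 10 nodes have a single neighbour: 0, 1, 2, 3, 5, 6, 7, 9, 10, 11.

10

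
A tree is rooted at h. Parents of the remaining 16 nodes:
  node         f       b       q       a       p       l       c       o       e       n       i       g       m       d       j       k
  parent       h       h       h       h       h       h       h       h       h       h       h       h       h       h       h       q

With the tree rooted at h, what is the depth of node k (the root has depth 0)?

2

Path from h to k: h–q–k, which has 2 edges.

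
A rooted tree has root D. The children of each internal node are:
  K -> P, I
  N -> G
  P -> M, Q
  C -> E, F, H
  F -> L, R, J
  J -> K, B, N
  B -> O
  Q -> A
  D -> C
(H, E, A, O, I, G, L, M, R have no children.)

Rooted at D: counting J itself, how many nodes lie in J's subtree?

J's subtree: {J, K, N, B, P, I, G, O, Q, M, A}, size 11.

11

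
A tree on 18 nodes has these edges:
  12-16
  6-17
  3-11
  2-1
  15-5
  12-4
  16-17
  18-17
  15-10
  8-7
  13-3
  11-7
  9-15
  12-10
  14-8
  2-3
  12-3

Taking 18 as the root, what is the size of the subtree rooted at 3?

3's subtree: {3, 11, 2, 13, 7, 1, 8, 14}, size 8.

8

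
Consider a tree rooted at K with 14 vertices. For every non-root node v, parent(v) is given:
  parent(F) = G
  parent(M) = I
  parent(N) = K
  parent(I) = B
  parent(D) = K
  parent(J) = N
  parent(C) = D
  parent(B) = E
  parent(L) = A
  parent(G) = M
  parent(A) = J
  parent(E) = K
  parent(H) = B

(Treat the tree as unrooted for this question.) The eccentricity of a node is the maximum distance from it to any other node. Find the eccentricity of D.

The node farthest from D is F, via D – K – E – B – I – M – G – F — 7 edges.

7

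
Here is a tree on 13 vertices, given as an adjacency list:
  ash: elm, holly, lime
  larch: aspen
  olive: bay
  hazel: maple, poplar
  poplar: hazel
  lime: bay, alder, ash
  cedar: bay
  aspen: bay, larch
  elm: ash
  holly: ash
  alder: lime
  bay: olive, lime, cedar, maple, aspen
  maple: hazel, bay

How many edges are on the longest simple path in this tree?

6

A longest path is holly - ash - lime - bay - maple - hazel - poplar, with 6 edges.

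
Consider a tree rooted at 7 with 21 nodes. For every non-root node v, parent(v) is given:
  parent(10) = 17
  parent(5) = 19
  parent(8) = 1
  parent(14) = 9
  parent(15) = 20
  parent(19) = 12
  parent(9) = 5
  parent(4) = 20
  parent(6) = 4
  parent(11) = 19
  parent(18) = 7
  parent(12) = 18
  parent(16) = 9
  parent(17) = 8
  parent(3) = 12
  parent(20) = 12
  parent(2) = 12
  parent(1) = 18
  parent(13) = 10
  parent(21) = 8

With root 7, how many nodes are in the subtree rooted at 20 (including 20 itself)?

4

Descendants of 20 (including itself): 20, 4, 15, 6. That's 4.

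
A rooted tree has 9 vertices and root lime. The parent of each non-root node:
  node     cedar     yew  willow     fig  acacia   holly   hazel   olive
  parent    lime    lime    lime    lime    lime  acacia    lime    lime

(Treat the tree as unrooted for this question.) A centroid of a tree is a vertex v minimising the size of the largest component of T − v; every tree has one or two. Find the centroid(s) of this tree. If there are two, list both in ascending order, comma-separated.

Delete lime: the remaining components have sizes 2, 1, 1, 1, 1, 1, 1. Max 2 ≤ 4, so lime is a centroid.
Every other node leaves some component of size > 4, so the centroid is unique.

lime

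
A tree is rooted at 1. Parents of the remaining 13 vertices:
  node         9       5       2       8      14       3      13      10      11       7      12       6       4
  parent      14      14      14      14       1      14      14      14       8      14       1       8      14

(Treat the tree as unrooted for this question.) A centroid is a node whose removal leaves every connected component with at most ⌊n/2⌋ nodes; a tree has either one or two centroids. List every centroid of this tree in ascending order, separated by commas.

14

If 14 is removed the pieces have sizes 3, 2, 1, 1, 1, 1, 1, 1, 1, 1, all ≤ ⌊14/2⌋ = 7.
Every other node leaves some component of size > 7, so the centroid is unique.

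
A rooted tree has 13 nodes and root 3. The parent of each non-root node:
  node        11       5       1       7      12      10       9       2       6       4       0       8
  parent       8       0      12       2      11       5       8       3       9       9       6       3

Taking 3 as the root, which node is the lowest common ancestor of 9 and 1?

9's ancestor chain is 9, 8, 3 and 1's is 1, 12, 11, 8, 3; they first meet at 8.

8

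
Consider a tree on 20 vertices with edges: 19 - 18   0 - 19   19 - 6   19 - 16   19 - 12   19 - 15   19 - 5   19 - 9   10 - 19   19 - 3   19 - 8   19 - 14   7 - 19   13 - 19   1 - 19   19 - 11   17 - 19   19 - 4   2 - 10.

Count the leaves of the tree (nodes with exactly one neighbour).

18

The leaves are 0, 1, 2, 3, 4, 5, 6, 7, 8, 9, 11, 12, 13, 14, 15, 16, 17, 18.
That is 18 leaves.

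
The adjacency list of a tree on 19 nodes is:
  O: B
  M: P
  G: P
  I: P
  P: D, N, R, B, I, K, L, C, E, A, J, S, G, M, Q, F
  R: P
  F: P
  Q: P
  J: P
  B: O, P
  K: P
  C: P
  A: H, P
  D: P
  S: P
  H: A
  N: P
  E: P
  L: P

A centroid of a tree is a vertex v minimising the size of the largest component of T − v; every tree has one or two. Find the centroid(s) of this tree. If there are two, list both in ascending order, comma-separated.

Removing P splits the tree into components of sizes 2, 2, 1, 1, 1, 1, 1, 1, 1, 1, 1, 1, 1, 1, 1, 1; the largest is 2 ≤ ⌊19/2⌋ = 9.
Every other node leaves some component of size > 9, so the centroid is unique.

P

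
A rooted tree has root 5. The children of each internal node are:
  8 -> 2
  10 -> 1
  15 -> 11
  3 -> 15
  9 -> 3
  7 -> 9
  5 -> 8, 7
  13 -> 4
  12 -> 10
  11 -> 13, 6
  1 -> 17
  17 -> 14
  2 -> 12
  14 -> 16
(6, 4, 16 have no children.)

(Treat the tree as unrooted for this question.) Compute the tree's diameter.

15

Starting from 4, a farthest node is 16 at distance 15.
One longest path: 4–13–11–15–3–9–7–5–8–2–12–10–1–17–14–16.
So the diameter is 15.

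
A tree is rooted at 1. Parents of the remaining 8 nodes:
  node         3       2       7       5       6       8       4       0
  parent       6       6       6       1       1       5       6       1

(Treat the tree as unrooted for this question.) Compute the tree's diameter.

4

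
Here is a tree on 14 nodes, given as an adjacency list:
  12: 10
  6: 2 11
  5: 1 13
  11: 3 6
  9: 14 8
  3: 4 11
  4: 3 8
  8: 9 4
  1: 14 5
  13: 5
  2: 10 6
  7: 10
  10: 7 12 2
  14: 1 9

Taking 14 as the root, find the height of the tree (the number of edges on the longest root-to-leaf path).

9

A deepest node is 12, reached by 14 → 9 → 8 → 4 → 3 → 11 → 6 → 2 → 10 → 12.
That path has 9 edges, so the height is 9.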